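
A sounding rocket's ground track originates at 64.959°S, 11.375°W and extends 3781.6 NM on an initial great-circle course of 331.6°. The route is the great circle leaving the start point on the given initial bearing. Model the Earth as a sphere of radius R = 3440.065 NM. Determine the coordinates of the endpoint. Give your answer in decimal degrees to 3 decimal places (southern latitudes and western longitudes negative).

latitude -4.579°, longitude -36.531°

The arc subtends δ = 3781.6/3440.065 = 1.099282 rad at the centre.
With φ₁ = -64.959° = -1.133748 rad and θ = 331.6° = 5.787512 rad:
Destination latitude: φ₂ = arcsin( sin φ₁ cos δ + cos φ₁ sin δ cos θ ) = arcsin(-0.079842) = -4.579°.
Δλ = atan2( sin θ sin δ cos φ₁ , cos δ − sin φ₁ sin φ₂ ) = atan2(-0.179349, 0.381899) = -0.439052 rad = -25.156°.
Hence λ₂ = -11.375° + -25.156° = -36.531°.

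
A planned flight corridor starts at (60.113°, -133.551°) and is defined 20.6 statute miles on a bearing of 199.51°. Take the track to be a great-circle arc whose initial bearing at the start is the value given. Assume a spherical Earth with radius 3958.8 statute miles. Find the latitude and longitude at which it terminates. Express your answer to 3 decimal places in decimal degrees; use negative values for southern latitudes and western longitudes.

latitude 59.832°, longitude -133.749°

The arc subtends δ = 20.6/3958.8 = 0.005204 rad at the centre.
Converting: φ₁ = 1.049170 rad, θ = 3.482106 rad.
sin φ₂ = sin φ₁ cos δ + cos φ₁ sin δ cos θ = (0.867010)(0.999986) + (0.498291)(0.005204)(-0.942583) = 0.864554
φ₂ = asin(0.864554) = 1.044262 rad = 59.832°.
For the longitude increment, Δλ = atan2( sin θ sin δ cos φ₁, cos δ − sin φ₁ sin φ₂ ) = atan2(-0.000866, 0.250410) = -0.198°.
λ₂ = -133.551° + -0.198° = -133.749°.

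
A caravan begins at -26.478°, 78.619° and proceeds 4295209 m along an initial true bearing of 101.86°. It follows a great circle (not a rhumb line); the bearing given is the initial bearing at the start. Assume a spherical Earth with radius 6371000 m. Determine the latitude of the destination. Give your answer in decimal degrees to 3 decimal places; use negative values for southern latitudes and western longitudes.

latitude -27.591°

δ = 4295209/6371000 = 0.674181 rad (38.6277°).
With φ₁ = -26.478° = -0.462128 rad and θ = 101.86° = 1.777792 rad:
Destination latitude: φ₂ = arcsin( sin φ₁ cos δ + cos φ₁ sin δ cos θ ) = arcsin(-0.463150) = -27.591°.
For the longitude increment, Δλ = atan2( sin θ sin δ cos φ₁, cos δ − sin φ₁ sin φ₂ ) = atan2(0.546848, 0.574721) = 43.576°.
λ₂ = λ₁ + Δλ = 122.195°.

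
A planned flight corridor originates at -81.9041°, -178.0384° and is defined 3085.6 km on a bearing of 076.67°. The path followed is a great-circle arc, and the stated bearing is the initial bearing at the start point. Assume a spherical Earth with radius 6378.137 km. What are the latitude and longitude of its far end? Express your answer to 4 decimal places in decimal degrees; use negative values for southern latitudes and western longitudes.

δ = 3085.6/6378.137 = 0.483778 rad (27.7184°).
Start latitude φ₁ = -1.429496 rad; initial bearing θ = 1.338144 rad.
Applying the spherical law of cosines for sides, sin φ₂ = sin φ₁ cos δ + cos φ₁ sin δ cos θ = -0.861319, so φ₂ = -59.4650°.
For the longitude increment, Δλ = atan2( sin θ sin δ cos φ₁, cos δ − sin φ₁ sin φ₂ ) = atan2(0.063739, 0.032509) = 62.9768°.
λ₂ = -178.0384° + 62.9768° = -115.0616°.

latitude -59.4650°, longitude -115.0616°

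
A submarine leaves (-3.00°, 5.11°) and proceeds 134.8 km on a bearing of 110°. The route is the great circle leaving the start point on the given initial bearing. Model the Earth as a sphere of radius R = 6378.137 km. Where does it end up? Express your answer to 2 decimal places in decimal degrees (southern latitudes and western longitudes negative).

latitude -3.41°, longitude 6.25°

Angular distance δ = d/R = 134.8 / 6378.137 = 0.021135 rad.
Converting: φ₁ = -0.052360 rad, θ = 1.919862 rad.
Destination latitude: φ₂ = arcsin( sin φ₁ cos δ + cos φ₁ sin δ cos θ ) = arcsin(-0.059542) = -3.41°.
Δλ = atan2( sin θ sin δ cos φ₁ , cos δ − sin φ₁ sin φ₂ ) = atan2(0.019831, 0.996660) = 0.019895 rad = 1.14°.
λ₂ = 5.11° + 1.14° = 6.25°.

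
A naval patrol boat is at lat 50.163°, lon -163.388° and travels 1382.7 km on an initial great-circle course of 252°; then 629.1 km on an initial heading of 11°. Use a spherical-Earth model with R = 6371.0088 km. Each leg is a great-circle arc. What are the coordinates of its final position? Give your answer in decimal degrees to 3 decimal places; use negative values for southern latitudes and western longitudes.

latitude 50.552°, longitude -178.530°

Apply the spherical direct solution leg by leg, carrying full precision between legs.
Leg 1: from (50.163°, -163.388°), δ = 1382.7/6371.0088 = 0.217030 rad, θ = 252° → φ = 45.010°, λ = 179.774°.
Leg 2: from (45.010°, 179.774°), δ = 629.1/6371.0088 = 0.098744 rad, θ = 11° → φ = 50.552°, λ = -178.530°.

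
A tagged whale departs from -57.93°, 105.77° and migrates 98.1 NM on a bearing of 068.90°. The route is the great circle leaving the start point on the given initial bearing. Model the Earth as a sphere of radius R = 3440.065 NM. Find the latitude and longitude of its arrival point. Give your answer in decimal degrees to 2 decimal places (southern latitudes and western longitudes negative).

Angular distance δ = d/R = 98.1 / 3440.065 = 0.028517 rad.
Converting: φ₁ = -1.011069 rad, θ = 1.202532 rad.
sin φ₂ = sin φ₁ cos δ + cos φ₁ sin δ cos θ = (-0.847400)(0.999593) + (0.530955)(0.028513)(0.359997) = -0.841605
φ₂ = asin(-0.841605) = -1.000249 rad = -57.31°.
Δλ = atan2( sin θ sin δ cos φ₁ , cos δ − sin φ₁ sin φ₂ ) = atan2(0.014124, 0.286417) = 0.049273 rad = 2.82°.
Hence λ₂ = 105.77° + 2.82° = 108.59°.

latitude -57.31°, longitude 108.59°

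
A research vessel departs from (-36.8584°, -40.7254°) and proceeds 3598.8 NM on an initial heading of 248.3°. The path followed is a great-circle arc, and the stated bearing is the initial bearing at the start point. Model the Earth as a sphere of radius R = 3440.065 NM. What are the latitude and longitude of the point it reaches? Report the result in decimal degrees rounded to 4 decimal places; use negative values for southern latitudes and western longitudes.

Angular distance δ = d/R = 3598.8 / 3440.065 = 1.046143 rad.
Converting: φ₁ = -0.643300 rad, θ = 4.333653 rad.
sin φ₂ = sin φ₁ cos δ + cos φ₁ sin δ cos θ = (-0.599839)(0.500913) + (0.800120)(0.865498)(-0.369747) = -0.556518
φ₂ = asin(-0.556518) = -0.590189 rad = -33.8153°.
Δλ = atan2( sin θ sin δ cos φ₁ , cos δ − sin φ₁ sin φ₂ ) = atan2(-0.643426, 0.167092) = -1.316718 rad = -75.4424°.
λ₂ = λ₁ + Δλ = -116.1678°.

latitude -33.8153°, longitude -116.1678°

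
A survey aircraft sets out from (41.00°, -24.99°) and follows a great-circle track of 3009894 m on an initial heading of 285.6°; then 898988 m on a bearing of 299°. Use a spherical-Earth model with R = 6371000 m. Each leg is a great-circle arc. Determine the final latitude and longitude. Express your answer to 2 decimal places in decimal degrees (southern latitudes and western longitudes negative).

latitude 46.06°, longitude -71.73°

Apply the spherical direct solution leg by leg, carrying full precision between legs.
Leg 1: from (41.00°, -24.99°), δ = 3009894/6371000 = 0.472437 rad, θ = 285.6° → φ = 42.57°, λ = -61.52°.
Leg 2: from (42.57°, -61.52°), δ = 898988/6371000 = 0.141106 rad, θ = 299° → φ = 46.06°, λ = -71.73°.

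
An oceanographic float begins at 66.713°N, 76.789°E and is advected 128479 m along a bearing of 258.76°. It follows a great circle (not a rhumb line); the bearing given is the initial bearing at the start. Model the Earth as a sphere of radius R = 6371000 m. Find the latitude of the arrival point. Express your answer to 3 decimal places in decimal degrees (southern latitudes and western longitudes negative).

δ = 128479/6371000 = 0.020166 rad (1.1554°).
Converting: φ₁ = 1.164362 rad, θ = 4.516214 rad.
Applying the spherical law of cosines for sides, sin φ₂ = sin φ₁ cos δ + cos φ₁ sin δ cos θ = 0.916795, so φ₂ = 66.462°.
For the longitude increment, Δλ = atan2( sin θ sin δ cos φ₁, cos δ − sin φ₁ sin φ₂ ) = atan2(-0.007819, 0.157687) = -2.839°.
λ₂ = λ₁ + Δλ = 73.950°.

latitude 66.462°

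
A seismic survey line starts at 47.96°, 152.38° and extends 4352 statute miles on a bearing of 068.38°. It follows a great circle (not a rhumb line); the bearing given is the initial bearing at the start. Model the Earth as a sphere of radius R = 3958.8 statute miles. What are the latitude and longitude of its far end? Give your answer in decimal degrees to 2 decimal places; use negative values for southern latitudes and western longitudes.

latitude 33.86°, longitude -121.79°

The arc subtends δ = 4352/3958.8 = 1.099323 rad at the centre.
Converting: φ₁ = 0.837060 rad, θ = 1.193456 rad.
sin φ₂ = sin φ₁ cos δ + cos φ₁ sin δ cos θ = (0.742678)(0.454199) + (0.669649)(0.890900)(0.368449) = 0.557137
φ₂ = asin(0.557137) = 0.590934 rad = 33.86°.
For the longitude increment, Δλ = atan2( sin θ sin δ cos φ₁, cos δ − sin φ₁ sin φ₂ ) = atan2(0.554619, 0.040426) = 85.83°.
λ₂ = 152.38° + 85.83° = 238.21°, normalized to (−180°, 180°] → -121.79°.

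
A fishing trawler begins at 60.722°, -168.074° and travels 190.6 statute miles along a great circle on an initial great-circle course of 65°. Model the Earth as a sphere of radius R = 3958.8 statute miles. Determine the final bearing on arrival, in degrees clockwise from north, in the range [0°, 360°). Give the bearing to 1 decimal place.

Central angle δ = d/R = 0.048146 rad.
Converting: φ₁ = 1.059799 rad, θ = 1.134464 rad.
Destination latitude: φ₂ = arcsin( sin φ₁ cos δ + cos φ₁ sin δ cos θ ) = arcsin(0.881193) = 61.787°.
Δλ = atan2( sin θ sin δ cos φ₁ , cos δ − sin φ₁ sin φ₂ ) = atan2(0.021331, 0.230214) = 0.092395 rad = 5.294°.
λ₂ = -168.074° + 5.294° = -162.780°.
The forward bearing on arrival equals the back-azimuth from the destination plus 180°.
Back-azimuth from P₂ (61.8°, -162.8°) to P₁ (60.7°, -168.1°), with Δλ' = λ₁ − λ₂ = -5.3°: atan2( sin Δλ' cos φ₁ , cos φ₂ sin φ₁ − sin φ₂ cos φ₁ cos Δλ' ) = 249.6°.
Final bearing = (249.6° + 180°) mod 360° = 69.6°.

final bearing 69.6°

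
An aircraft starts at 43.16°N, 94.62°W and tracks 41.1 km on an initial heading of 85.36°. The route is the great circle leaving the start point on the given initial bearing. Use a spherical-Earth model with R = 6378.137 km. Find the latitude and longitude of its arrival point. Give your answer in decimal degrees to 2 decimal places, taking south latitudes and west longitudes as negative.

Angular distance δ = d/R = 41.1 / 6378.137 = 0.006444 rad.
With φ₁ = 43.16° = 0.753284 rad and θ = 85.36° = 1.489813 rad:
sin φ₂ = sin φ₁ cos δ + cos φ₁ sin δ cos θ = (0.684038)(0.999979) + (0.729446)(0.006444)(0.080895) = 0.684404
φ₂ = asin(0.684404) = 0.753786 rad = 43.19°.
Δλ = atan2( sin θ sin δ cos φ₁ , cos δ − sin φ₁ sin φ₂ ) = atan2(0.004685, 0.531821) = 0.008809 rad = 0.50°.
λ₂ = λ₁ + Δλ = -94.12°.

latitude 43.19°, longitude -94.12°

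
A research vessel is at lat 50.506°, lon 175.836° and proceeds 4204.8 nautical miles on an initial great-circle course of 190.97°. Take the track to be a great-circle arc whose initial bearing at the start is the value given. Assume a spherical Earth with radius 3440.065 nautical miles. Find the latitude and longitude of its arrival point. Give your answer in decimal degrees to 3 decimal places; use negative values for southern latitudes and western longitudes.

Central angle δ = d/R = 1.222302 rad.
With φ₁ = 50.506° = 0.881496 rad and θ = 190.97° = 3.333055 rad:
Applying the spherical law of cosines for sides, sin φ₂ = sin φ₁ cos δ + cos φ₁ sin δ cos θ = -0.323324, so φ₂ = -18.864°.
For the longitude increment, Δλ = atan2( sin θ sin δ cos φ₁, cos δ − sin φ₁ sin φ₂ ) = atan2(-0.113752, 0.590989) = -10.895°.
λ₂ = λ₁ + Δλ = 164.941°.

latitude -18.864°, longitude 164.941°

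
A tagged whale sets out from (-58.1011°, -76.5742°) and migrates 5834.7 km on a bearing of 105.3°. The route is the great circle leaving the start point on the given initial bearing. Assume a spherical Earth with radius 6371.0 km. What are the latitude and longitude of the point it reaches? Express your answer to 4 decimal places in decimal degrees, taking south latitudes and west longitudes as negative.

The arc subtends δ = 5834.7/6371 = 0.915822 rad at the centre.
Converting: φ₁ = -1.014055 rad, θ = 1.837832 rad.
Destination latitude: φ₂ = arcsin( sin φ₁ cos δ + cos φ₁ sin δ cos θ ) = arcsin(-0.627730) = -38.8828°.
For the longitude increment, Δλ = atan2( sin θ sin δ cos φ₁, cos δ − sin φ₁ sin φ₂ ) = atan2(0.404219, 0.076208) = 79.3233°.
Hence λ₂ = -76.5742° + 79.3233° = 2.7491°.

latitude -38.8828°, longitude 2.7491°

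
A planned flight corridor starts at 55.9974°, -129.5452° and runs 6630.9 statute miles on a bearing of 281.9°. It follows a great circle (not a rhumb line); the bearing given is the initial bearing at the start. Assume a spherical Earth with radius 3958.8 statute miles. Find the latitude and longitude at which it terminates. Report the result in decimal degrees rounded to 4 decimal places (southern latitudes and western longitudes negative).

latitude 1.6320°, longitude 127.2597°

Central angle δ = d/R = 1.674977 rad.
Start latitude φ₁ = 0.977339 rad; initial bearing θ = 4.920083 rad.
Destination latitude: φ₂ = arcsin( sin φ₁ cos δ + cos φ₁ sin δ cos θ ) = arcsin(0.028479) = 1.6320°.
Δλ = atan2( sin θ sin δ cos φ₁ , cos δ − sin φ₁ sin φ₂ ) = atan2(-0.544245, -0.127602) = -1.801094 rad = -103.1951°.
λ₂ = -129.5452° + -103.1951° = -232.7403°, normalized to (−180°, 180°] → 127.2597°.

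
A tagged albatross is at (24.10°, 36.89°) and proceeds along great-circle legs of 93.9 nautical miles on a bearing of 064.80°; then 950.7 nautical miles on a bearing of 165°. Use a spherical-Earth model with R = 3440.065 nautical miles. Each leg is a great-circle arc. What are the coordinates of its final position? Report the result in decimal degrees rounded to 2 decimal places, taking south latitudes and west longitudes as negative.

Apply the spherical direct solution leg by leg, carrying full precision between legs.
Leg 1: from (24.10°, 36.89°), δ = 93.9/3440.065 = 0.027296 rad, θ = 64.8° → φ = 24.76°, λ = 38.45°.
Leg 2: from (24.76°, 38.45°), δ = 950.7/3440.065 = 0.276361 rad, θ = 165° → φ = 9.41°, λ = 42.55°.

latitude 9.41°, longitude 42.55°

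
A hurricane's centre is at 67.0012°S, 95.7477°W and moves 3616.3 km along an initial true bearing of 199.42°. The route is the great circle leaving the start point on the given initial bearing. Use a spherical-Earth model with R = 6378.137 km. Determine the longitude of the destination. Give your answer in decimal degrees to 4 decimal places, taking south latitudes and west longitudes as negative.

Central angle δ = d/R = 0.566984 rad.
Converting: φ₁ = -1.169392 rad, θ = 3.480536 rad.
Destination latitude: φ₂ = arcsin( sin φ₁ cos δ + cos φ₁ sin δ cos θ ) = arcsin(-0.974384) = -77.0036°.
Δλ = atan2( sin θ sin δ cos φ₁ , cos δ − sin φ₁ sin φ₂ ) = atan2(-0.069772, -0.053409) = -2.224124 rad = -127.4329°.
λ₂ = -95.7477° + -127.4329° = -223.1806°, normalized to (−180°, 180°] → 136.8194°.

longitude 136.8194°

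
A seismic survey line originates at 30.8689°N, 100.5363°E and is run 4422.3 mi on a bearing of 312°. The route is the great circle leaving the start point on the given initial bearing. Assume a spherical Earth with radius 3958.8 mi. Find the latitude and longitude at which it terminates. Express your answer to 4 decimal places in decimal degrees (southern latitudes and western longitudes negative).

Angular distance δ = d/R = 4422.3 / 3958.8 = 1.117081 rad.
Start latitude φ₁ = 0.538764 rad; initial bearing θ = 5.445427 rad.
Destination latitude: φ₂ = arcsin( sin φ₁ cos δ + cos φ₁ sin δ cos θ ) = arcsin(0.741120) = 47.8269°.
For the longitude increment, Δλ = atan2( sin θ sin δ cos φ₁, cos δ − sin φ₁ sin φ₂ ) = atan2(-0.573337, 0.058058) = -84.2178°.
λ₂ = 100.5363° + -84.2178° = 16.3185°.

latitude 47.8269°, longitude 16.3185°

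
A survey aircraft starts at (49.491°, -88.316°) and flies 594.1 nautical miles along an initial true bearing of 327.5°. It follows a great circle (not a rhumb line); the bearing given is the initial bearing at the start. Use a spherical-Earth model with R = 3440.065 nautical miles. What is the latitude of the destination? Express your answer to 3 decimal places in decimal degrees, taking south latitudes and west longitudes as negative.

δ = 594.1/3440.065 = 0.172700 rad (9.8950°).
Start latitude φ₁ = 0.863781 rad; initial bearing θ = 5.715953 rad.
Applying the spherical law of cosines for sides, sin φ₂ = sin φ₁ cos δ + cos φ₁ sin δ cos θ = 0.843136, so φ₂ = 57.473°.
For the longitude increment, Δλ = atan2( sin θ sin δ cos φ₁, cos δ − sin φ₁ sin φ₂ ) = atan2(-0.059975, 0.344084) = -9.888°.
Hence λ₂ = -88.316° + -9.888° = -98.204°.

latitude 57.473°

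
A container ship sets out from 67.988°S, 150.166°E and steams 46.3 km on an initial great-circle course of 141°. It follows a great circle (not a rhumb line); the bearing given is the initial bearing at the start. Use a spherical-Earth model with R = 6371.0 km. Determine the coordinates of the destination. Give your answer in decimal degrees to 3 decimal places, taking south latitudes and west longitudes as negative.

latitude -68.310°, longitude 150.875°

The arc subtends δ = 46.3/6371 = 0.007267 rad at the centre.
Start latitude φ₁ = -1.186614 rad; initial bearing θ = 2.460914 rad.
Applying the spherical law of cosines for sides, sin φ₂ = sin φ₁ cos δ + cos φ₁ sin δ cos θ = -0.929198, so φ₂ = -68.310°.
Then Δλ = atan2(0.001714, 0.138509) = 0.012375 rad, from sin θ sin δ cos φ₁ over cos δ − sin φ₁ sin φ₂.
Hence λ₂ = 150.166° + 0.709° = 150.875°.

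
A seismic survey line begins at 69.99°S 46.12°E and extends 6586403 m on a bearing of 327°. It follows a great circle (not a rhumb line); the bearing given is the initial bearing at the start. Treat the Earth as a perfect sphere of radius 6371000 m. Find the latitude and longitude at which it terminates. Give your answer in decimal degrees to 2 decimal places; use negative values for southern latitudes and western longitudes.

latitude -13.54°, longitude 17.35°

Angular distance δ = d/R = 6586403 / 6371000 = 1.033810 rad.
Start latitude φ₁ = -1.221556 rad; initial bearing θ = 5.707227 rad.
Applying the spherical law of cosines for sides, sin φ₂ = sin φ₁ cos δ + cos φ₁ sin δ cos θ = -0.234080, so φ₂ = -13.54°.
For the longitude increment, Δλ = atan2( sin θ sin δ cos φ₁, cos δ − sin φ₁ sin φ₂ ) = atan2(-0.160136, 0.291600) = -28.77°.
λ₂ = λ₁ + Δλ = 17.35°.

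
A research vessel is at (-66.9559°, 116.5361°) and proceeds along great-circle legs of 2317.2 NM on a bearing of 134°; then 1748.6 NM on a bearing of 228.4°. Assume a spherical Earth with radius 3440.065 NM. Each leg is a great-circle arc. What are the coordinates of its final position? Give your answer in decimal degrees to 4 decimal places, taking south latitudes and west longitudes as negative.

latitude -67.5974°, longitude 145.4807°

Apply the spherical direct solution leg by leg, carrying full precision between legs.
Leg 1: from (-66.9559°, 116.5361°), δ = 2317.2/3440.065 = 0.673592 rad, θ = 134° → φ = -62.7278°, λ = -141.7787°.
Leg 2: from (-62.7278°, -141.7787°), δ = 1748.6/3440.065 = 0.508304 rad, θ = 228.4° → φ = -67.5974°, λ = 145.4807°.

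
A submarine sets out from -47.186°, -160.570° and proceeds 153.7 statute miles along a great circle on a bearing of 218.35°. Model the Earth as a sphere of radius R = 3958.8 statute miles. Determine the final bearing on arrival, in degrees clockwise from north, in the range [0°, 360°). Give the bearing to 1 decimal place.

Angular distance δ = d/R = 153.7 / 3958.8 = 0.038825 rad.
Start latitude φ₁ = -0.823551 rad; initial bearing θ = 3.810926 rad.
sin φ₂ = sin φ₁ cos δ + cos φ₁ sin δ cos θ = (-0.733564)(0.999246) + (0.679621)(0.038815)(-0.784235) = -0.753699
φ₂ = asin(-0.753699) = -0.853672 rad = -48.912°.
Then Δλ = atan2(-0.016368, 0.446360) = -0.036653 rad, from sin θ sin δ cos φ₁ over cos δ − sin φ₁ sin φ₂.
λ₂ = -160.570° + -2.100° = -162.670°.
The forward bearing on arrival equals the back-azimuth from the destination plus 180°.
Back-azimuth from P₂ (-48.9°, -162.7°) to P₁ (-47.2°, -160.6°), with Δλ' = λ₁ − λ₂ = 2.1°: atan2( sin Δλ' cos φ₁ , cos φ₂ sin φ₁ − sin φ₂ cos φ₁ cos Δλ' ) = 39.9°.
Final bearing = (39.9° + 180°) mod 360° = 219.9°.

final bearing 219.9°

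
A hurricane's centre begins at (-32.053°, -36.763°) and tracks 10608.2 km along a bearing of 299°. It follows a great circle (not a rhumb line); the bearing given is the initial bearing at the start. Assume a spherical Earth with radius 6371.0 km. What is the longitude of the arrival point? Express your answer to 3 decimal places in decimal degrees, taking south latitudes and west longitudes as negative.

longitude -115.313°

Central angle δ = d/R = 1.665076 rad.
Converting: φ₁ = -0.559430 rad, θ = 5.218534 rad.
sin φ₂ = sin φ₁ cos δ + cos φ₁ sin δ cos θ = (-0.530704)(-0.094140) + (0.847558)(0.995559)(0.484810) = 0.459040
φ₂ = asin(0.459040) = 0.476914 rad = 27.325°.
Δλ = atan2( sin θ sin δ cos φ₁ , cos δ − sin φ₁ sin φ₂ ) = atan2(-0.737998, 0.149474) = -1.370960 rad = -78.550°.
Hence λ₂ = -36.763° + -78.550° = -115.313°.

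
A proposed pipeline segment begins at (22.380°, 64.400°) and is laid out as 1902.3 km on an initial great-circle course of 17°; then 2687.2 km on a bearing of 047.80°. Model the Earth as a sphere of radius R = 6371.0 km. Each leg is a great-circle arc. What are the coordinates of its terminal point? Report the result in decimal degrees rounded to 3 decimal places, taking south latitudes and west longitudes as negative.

Apply the spherical direct solution leg by leg, carrying full precision between legs.
Leg 1: from (22.380°, 64.400°), δ = 1902.3/6371 = 0.298587 rad, θ = 17° → φ = 38.611°, λ = 70.719°.
Leg 2: from (38.611°, 70.719°), δ = 2687.2/6371 = 0.421786 rad, θ = 47.8° → φ = 51.649°, λ = 99.980°.

latitude 51.649°, longitude 99.980°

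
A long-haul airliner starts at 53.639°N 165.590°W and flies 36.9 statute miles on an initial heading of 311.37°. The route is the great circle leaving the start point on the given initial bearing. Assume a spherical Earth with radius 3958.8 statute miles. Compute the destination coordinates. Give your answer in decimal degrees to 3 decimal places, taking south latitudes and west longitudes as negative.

latitude 53.990°, longitude -166.272°

The arc subtends δ = 36.9/3958.8 = 0.009321 rad at the centre.
With φ₁ = 53.639° = 0.936177 rad and θ = 311.37° = 5.434432 rad:
Applying the spherical law of cosines for sides, sin φ₂ = sin φ₁ cos δ + cos φ₁ sin δ cos θ = 0.808915, so φ₂ = 53.990°.
For the longitude increment, Δλ = atan2( sin θ sin δ cos φ₁, cos δ − sin φ₁ sin φ₂ ) = atan2(-0.004147, 0.348539) = -0.682°.
λ₂ = -165.590° + -0.682° = -166.272°.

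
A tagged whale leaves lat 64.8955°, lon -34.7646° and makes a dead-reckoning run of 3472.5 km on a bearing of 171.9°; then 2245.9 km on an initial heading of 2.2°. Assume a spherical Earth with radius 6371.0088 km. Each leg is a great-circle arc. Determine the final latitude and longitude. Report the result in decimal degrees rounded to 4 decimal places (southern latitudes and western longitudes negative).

latitude 53.9950°, longitude -28.4283°

Apply the spherical direct solution leg by leg, carrying full precision between legs.
Leg 1: from (64.8955°, -34.7646°), δ = 3472.5/6371.0088 = 0.545047 rad, θ = 171.9° → φ = 33.8178°, λ = -29.7202°.
Leg 2: from (33.8178°, -29.7202°), δ = 2245.9/6371.0088 = 0.352519 rad, θ = 2.2° → φ = 53.9950°, λ = -28.4283°.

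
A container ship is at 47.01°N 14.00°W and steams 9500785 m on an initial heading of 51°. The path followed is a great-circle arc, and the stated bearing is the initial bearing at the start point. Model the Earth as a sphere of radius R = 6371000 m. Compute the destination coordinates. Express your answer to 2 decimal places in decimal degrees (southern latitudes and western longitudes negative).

Central angle δ = d/R = 1.491255 rad.
Converting: φ₁ = 0.820479 rad, θ = 0.890118 rad.
Applying the spherical law of cosines for sides, sin φ₂ = sin φ₁ cos δ + cos φ₁ sin δ cos θ = 0.485879, so φ₂ = 29.07°.
For the longitude increment, Δλ = atan2( sin θ sin δ cos φ₁, cos δ − sin φ₁ sin φ₂ ) = atan2(0.528238, -0.275950) = 117.58°.
λ₂ = -14.00° + 117.58° = 103.58°.

latitude 29.07°, longitude 103.58°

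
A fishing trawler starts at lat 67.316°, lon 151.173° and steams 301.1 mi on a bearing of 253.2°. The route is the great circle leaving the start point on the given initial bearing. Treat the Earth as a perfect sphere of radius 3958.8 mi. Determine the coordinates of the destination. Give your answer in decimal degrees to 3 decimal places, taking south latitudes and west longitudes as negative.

Angular distance δ = d/R = 301.1 / 3958.8 = 0.076058 rad.
Converting: φ₁ = 1.174886 rad, θ = 4.419174 rad.
Applying the spherical law of cosines for sides, sin φ₂ = sin φ₁ cos δ + cos φ₁ sin δ cos θ = 0.911509, so φ₂ = 65.715°.
Δλ = atan2( sin θ sin δ cos φ₁ , cos δ − sin φ₁ sin φ₂ ) = atan2(-0.028053, 0.156109) = -0.177802 rad = -10.187°.
Hence λ₂ = 151.173° + -10.187° = 140.986°.

latitude 65.715°, longitude 140.986°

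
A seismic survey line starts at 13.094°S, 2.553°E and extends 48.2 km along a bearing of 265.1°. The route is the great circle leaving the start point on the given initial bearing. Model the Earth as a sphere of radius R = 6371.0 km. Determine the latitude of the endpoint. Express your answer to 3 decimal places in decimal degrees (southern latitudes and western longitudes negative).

latitude -13.131°

Central angle δ = d/R = 0.007566 rad.
Start latitude φ₁ = -0.228533 rad; initial bearing θ = 4.626868 rad.
sin φ₂ = sin φ₁ cos δ + cos φ₁ sin δ cos θ = (-0.226549)(0.999971) + (0.974000)(0.007565)(-0.085417) = -0.227172
φ₂ = asin(-0.227172) = -0.229173 rad = -13.131°.
Then Δλ = atan2(-0.007342, 0.948506) = -0.007740 rad, from sin θ sin δ cos φ₁ over cos δ − sin φ₁ sin φ₂.
Hence λ₂ = 2.553° + -0.443° = 2.110°.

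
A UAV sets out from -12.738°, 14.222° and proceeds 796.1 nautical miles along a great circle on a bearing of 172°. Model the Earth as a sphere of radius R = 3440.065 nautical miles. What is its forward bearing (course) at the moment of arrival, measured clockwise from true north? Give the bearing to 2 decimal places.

final bearing 171.32°

Central angle δ = d/R = 0.231420 rad.
With φ₁ = -12.738° = -0.222320 rad and θ = 172° = 3.001966 rad:
Destination latitude: φ₂ = arcsin( sin φ₁ cos δ + cos φ₁ sin δ cos θ ) = arcsin(-0.436153) = -25.859°.
For the longitude increment, Δλ = atan2( sin θ sin δ cos φ₁, cos δ − sin φ₁ sin φ₂ ) = atan2(0.031135, 0.877173) = 2.033°.
λ₂ = 14.222° + 2.033° = 16.255°.
The forward bearing on arrival equals the back-azimuth from the destination plus 180°.
Back-azimuth from P₂ (-25.86°, 16.25°) to P₁ (-12.74°, 14.22°), with Δλ' = λ₁ − λ₂ = -2.03°: atan2( sin Δλ' cos φ₁ , cos φ₂ sin φ₁ − sin φ₂ cos φ₁ cos Δλ' ) = 351.32°.
Final bearing = (351.32° + 180°) mod 360° = 171.32°.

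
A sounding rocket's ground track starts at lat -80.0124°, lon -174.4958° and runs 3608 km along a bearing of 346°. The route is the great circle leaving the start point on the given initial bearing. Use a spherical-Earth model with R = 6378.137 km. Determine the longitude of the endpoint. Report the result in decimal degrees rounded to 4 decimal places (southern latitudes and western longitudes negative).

longitude 174.3661°

δ = 3608/6378.137 = 0.565682 rad (32.4112°).
Converting: φ₁ = -1.396480 rad, θ = 6.038839 rad.
sin φ₂ = sin φ₁ cos δ + cos φ₁ sin δ cos θ = (-0.984845)(0.844223) + (0.173435)(0.535992)(0.970296) = -0.741231
φ₂ = asin(-0.741231) = -0.834902 rad = -47.8363°.
Δλ = atan2( sin θ sin δ cos φ₁ , cos δ − sin φ₁ sin φ₂ ) = atan2(-0.022489, 0.114226) = -0.194396 rad = -11.1381°.
λ₂ = -174.4958° + -11.1381° = -185.6339°, normalized to (−180°, 180°] → 174.3661°.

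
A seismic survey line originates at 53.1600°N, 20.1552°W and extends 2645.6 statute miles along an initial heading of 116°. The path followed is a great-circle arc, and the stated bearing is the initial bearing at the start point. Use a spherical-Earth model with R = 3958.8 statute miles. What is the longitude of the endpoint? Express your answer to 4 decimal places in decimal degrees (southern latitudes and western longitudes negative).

The arc subtends δ = 2645.6/3958.8 = 0.668283 rad at the centre.
Converting: φ₁ = 0.927817 rad, θ = 2.024582 rad.
sin φ₂ = sin φ₁ cos δ + cos φ₁ sin δ cos θ = (0.800313)(0.784887) + (0.599582)(0.619640)(-0.438371) = 0.465289
φ₂ = asin(0.465289) = 0.483961 rad = 27.7289°.
Δλ = atan2( sin θ sin δ cos φ₁ , cos δ − sin φ₁ sin φ₂ ) = atan2(0.333924, 0.412510) = 0.680504 rad = 38.9900°.
λ₂ = λ₁ + Δλ = 18.8348°.

longitude 18.8348°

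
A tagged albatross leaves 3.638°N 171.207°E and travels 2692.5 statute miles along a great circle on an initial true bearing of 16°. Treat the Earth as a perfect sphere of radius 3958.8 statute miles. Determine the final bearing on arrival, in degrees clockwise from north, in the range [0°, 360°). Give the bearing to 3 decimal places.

final bearing 21.289°

δ = 2692.5/3958.8 = 0.680130 rad (38.9686°).
With φ₁ = 3.638° = 0.063495 rad and θ = 16° = 0.279253 rad:
Destination latitude: φ₂ = arcsin( sin φ₁ cos δ + cos φ₁ sin δ cos θ ) = arcsin(0.652648) = 40.742°.
Then Δλ = atan2(0.172997, 0.736079) = 0.230836 rad, from sin θ sin δ cos φ₁ over cos δ − sin φ₁ sin φ₂.
λ₂ = 171.207° + 13.226° = 184.433°, normalized to (−180°, 180°] → -175.567°.
The forward bearing on arrival equals the back-azimuth from the destination plus 180°.
Back-azimuth from P₂ (40.742°, -175.567°) to P₁ (3.638°, 171.207°), with Δλ' = λ₁ − λ₂ = 346.774°: atan2( sin Δλ' cos φ₁ , cos φ₂ sin φ₁ − sin φ₂ cos φ₁ cos Δλ' ) = 201.289°.
Final bearing = (201.289° + 180°) mod 360° = 21.289°.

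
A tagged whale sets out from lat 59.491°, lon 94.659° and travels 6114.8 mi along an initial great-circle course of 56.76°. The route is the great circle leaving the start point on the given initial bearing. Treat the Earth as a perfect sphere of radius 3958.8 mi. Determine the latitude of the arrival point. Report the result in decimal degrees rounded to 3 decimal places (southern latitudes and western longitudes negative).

latitude 17.502°

The arc subtends δ = 6114.8/3958.8 = 1.544609 rad at the centre.
Converting: φ₁ = 1.038314 rad, θ = 0.990649 rad.
Destination latitude: φ₂ = arcsin( sin φ₁ cos δ + cos φ₁ sin δ cos θ ) = arcsin(0.300743) = 17.502°.
For the longitude increment, Δλ = atan2( sin θ sin δ cos φ₁, cos δ − sin φ₁ sin φ₂ ) = atan2(0.424463, -0.232921) = 118.755°.
λ₂ = 94.659° + 118.755° = 213.414°, normalized to (−180°, 180°] → -146.586°.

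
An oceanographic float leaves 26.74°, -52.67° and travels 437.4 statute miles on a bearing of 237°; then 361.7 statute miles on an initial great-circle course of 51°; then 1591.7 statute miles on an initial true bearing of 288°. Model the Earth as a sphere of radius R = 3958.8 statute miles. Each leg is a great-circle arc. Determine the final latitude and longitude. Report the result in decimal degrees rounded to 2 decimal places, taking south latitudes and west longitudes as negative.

Apply the spherical direct solution leg by leg, carrying full precision between legs.
Leg 1: from (26.74°, -52.67°), δ = 437.4/3958.8 = 0.110488 rad, θ = 237° → φ = 23.18°, λ = -58.44°.
Leg 2: from (23.18°, -58.44°), δ = 361.7/3958.8 = 0.091366 rad, θ = 51° → φ = 26.40°, λ = -53.90°.
Leg 3: from (26.40°, -53.90°), δ = 1591.7/3958.8 = 0.402066 rad, θ = 288° → φ = 31.17°, λ = -79.69°.

latitude 31.17°, longitude -79.69°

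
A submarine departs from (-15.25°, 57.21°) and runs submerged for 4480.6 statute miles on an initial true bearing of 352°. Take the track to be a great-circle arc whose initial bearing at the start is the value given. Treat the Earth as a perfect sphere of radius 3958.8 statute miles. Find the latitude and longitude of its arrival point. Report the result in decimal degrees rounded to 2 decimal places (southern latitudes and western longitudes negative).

latitude 48.85°, longitude 46.17°

Angular distance δ = d/R = 4480.6 / 3958.8 = 1.131808 rad.
With φ₁ = -15.25° = -0.266163 rad and θ = 352° = 6.143559 rad:
Applying the spherical law of cosines for sides, sin φ₂ = sin φ₁ cos δ + cos φ₁ sin δ cos θ = 0.753014, so φ₂ = 48.85°.
For the longitude increment, Δλ = atan2( sin θ sin δ cos φ₁, cos δ − sin φ₁ sin φ₂ ) = atan2(-0.121541, 0.623091) = -11.04°.
λ₂ = 57.21° + -11.04° = 46.17°.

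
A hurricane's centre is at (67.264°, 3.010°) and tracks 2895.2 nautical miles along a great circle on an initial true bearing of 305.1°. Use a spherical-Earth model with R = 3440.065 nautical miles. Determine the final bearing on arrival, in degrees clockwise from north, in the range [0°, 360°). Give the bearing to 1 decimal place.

final bearing 210.4°

δ = 2895.2/3440.065 = 0.841612 rad (48.2208°).
Start latitude φ₁ = 1.173978 rad; initial bearing θ = 5.325000 rad.
sin φ₂ = sin φ₁ cos δ + cos φ₁ sin δ cos θ = (0.922295)(0.666262) + (0.386486)(0.745718)(0.575005) = 0.780212
φ₂ = asin(0.780212) = 0.895005 rad = 51.280°.
Δλ = atan2( sin θ sin δ cos φ₁ , cos δ − sin φ₁ sin φ₂ ) = atan2(-0.235798, -0.053324) = -1.793199 rad = -102.743°.
λ₂ = 3.010° + -102.743° = -99.733°.
The forward bearing on arrival equals the back-azimuth from the destination plus 180°.
Back-azimuth from P₂ (51.3°, -99.7°) to P₁ (67.3°, 3.0°), with Δλ' = λ₁ − λ₂ = 102.7°: atan2( sin Δλ' cos φ₁ , cos φ₂ sin φ₁ − sin φ₂ cos φ₁ cos Δλ' ) = 30.4°.
Final bearing = (30.4° + 180°) mod 360° = 210.4°.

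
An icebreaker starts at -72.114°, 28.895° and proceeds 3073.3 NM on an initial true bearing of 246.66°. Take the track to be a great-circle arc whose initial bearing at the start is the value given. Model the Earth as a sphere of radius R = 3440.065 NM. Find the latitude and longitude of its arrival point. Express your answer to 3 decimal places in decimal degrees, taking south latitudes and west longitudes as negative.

Central angle δ = d/R = 0.893384 rad.
Converting: φ₁ = -1.258627 rad, θ = 4.305029 rad.
sin φ₂ = sin φ₁ cos δ + cos φ₁ sin δ cos θ = (-0.951669)(0.626779) + (0.307124)(0.779197)(-0.396187) = -0.691298
φ₂ = asin(-0.691298) = -0.763283 rad = -43.733°.
Δλ = atan2( sin θ sin δ cos φ₁ , cos δ − sin φ₁ sin φ₂ ) = atan2(-0.219728, -0.031108) = -1.711438 rad = -98.058°.
λ₂ = λ₁ + Δλ = -69.163°.

latitude -43.733°, longitude -69.163°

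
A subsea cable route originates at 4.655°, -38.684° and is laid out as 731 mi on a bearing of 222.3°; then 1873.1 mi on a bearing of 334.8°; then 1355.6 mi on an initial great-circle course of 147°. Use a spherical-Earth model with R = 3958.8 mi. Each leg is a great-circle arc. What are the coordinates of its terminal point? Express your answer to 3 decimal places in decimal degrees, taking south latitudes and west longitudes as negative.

latitude 4.514°, longitude -47.237°

Apply the spherical direct solution leg by leg, carrying full precision between legs.
Leg 1: from (4.655°, -38.684°), δ = 731/3958.8 = 0.184652 rad, θ = 222.3° → φ = -3.186°, λ = -45.793°.
Leg 2: from (-3.186°, -45.793°), δ = 1873.1/3958.8 = 0.473148 rad, θ = 334.8° → φ = 21.236°, λ = -57.808°.
Leg 3: from (21.236°, -57.808°), δ = 1355.6/3958.8 = 0.342427 rad, θ = 147° → φ = 4.514°, λ = -47.237°.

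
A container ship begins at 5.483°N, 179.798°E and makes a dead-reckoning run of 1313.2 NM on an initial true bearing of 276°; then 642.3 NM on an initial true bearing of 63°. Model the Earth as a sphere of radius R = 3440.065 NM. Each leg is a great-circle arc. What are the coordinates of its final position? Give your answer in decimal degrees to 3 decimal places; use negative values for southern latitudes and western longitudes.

Apply the spherical direct solution leg by leg, carrying full precision between legs.
Leg 1: from (5.483°, 179.798°), δ = 1313.2/3440.065 = 0.381737 rad, θ = 276° → φ = 7.321°, λ = 157.864°.
Leg 2: from (7.321°, 157.864°), δ = 642.3/3440.065 = 0.186712 rad, θ = 63° → φ = 12.052°, λ = 167.601°.

latitude 12.052°, longitude 167.601°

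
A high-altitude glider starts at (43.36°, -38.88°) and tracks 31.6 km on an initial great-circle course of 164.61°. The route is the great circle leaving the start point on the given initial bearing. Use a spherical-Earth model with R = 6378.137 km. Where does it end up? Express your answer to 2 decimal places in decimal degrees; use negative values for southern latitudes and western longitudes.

latitude 43.09°, longitude -38.78°

Angular distance δ = d/R = 31.6 / 6378.137 = 0.004954 rad.
Converting: φ₁ = 0.756775 rad, θ = 2.872986 rad.
Destination latitude: φ₂ = arcsin( sin φ₁ cos δ + cos φ₁ sin δ cos θ ) = arcsin(0.683099) = 43.09°.
Δλ = atan2( sin θ sin δ cos φ₁ , cos δ − sin φ₁ sin φ₂ ) = atan2(0.000956, 0.530986) = 0.001800 rad = 0.10°.
λ₂ = λ₁ + Δλ = -38.78°.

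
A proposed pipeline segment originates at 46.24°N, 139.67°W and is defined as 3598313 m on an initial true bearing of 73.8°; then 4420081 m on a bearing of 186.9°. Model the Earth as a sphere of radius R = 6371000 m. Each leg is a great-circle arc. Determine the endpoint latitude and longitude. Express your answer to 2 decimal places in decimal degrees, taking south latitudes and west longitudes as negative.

latitude 5.95°, longitude -96.92°

Apply the spherical direct solution leg by leg, carrying full precision between legs.
Leg 1: from (46.24°, -139.67°), δ = 3598313/6371000 = 0.564796 rad, θ = 73.8° → φ = 45.51°, λ = -92.49°.
Leg 2: from (45.51°, -92.49°), δ = 4420081/6371000 = 0.693781 rad, θ = 186.9° → φ = 5.95°, λ = -96.92°.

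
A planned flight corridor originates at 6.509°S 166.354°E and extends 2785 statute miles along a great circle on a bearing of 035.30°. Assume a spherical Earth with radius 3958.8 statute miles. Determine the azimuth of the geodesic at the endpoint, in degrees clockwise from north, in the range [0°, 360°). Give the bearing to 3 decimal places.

δ = 2785/3958.8 = 0.703496 rad (40.3074°).
Start latitude φ₁ = -0.113603 rad; initial bearing θ = 0.616101 rad.
Applying the spherical law of cosines for sides, sin φ₂ = sin φ₁ cos δ + cos φ₁ sin δ cos θ = 0.438100, so φ₂ = 25.983°.
Then Δλ = atan2(0.371399, 0.812248) = 0.428866 rad, from sin θ sin δ cos φ₁ over cos δ − sin φ₁ sin φ₂.
λ₂ = 166.354° + 24.572° = 190.926°, normalized to (−180°, 180°] → -169.074°.
The forward bearing on arrival equals the back-azimuth from the destination plus 180°.
Back-azimuth from P₂ (25.983°, -169.074°) to P₁ (-6.509°, 166.354°), with Δλ' = λ₁ − λ₂ = 335.428°: atan2( sin Δλ' cos φ₁ , cos φ₂ sin φ₁ − sin φ₂ cos φ₁ cos Δλ' ) = 219.694°.
Final bearing = (219.694° + 180°) mod 360° = 39.694°.

final bearing 39.694°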